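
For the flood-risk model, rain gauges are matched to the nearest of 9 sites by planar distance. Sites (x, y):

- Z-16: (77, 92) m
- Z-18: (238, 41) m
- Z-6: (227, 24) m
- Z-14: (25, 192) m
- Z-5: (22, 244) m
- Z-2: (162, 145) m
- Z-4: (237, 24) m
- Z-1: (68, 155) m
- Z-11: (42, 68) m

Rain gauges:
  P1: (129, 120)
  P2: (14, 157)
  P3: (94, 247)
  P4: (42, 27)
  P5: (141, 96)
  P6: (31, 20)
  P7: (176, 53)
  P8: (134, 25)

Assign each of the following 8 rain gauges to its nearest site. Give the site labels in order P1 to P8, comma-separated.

P1 → Z-2 (d²=1714.00)
P2 → Z-14 (d²=1346.00)
P3 → Z-5 (d²=5193.00)
P4 → Z-11 (d²=1681.00)
P5 → Z-2 (d²=2842.00)
P6 → Z-11 (d²=2425.00)
P7 → Z-6 (d²=3442.00)
P8 → Z-16 (d²=7738.00)

Z-2, Z-14, Z-5, Z-11, Z-2, Z-11, Z-6, Z-16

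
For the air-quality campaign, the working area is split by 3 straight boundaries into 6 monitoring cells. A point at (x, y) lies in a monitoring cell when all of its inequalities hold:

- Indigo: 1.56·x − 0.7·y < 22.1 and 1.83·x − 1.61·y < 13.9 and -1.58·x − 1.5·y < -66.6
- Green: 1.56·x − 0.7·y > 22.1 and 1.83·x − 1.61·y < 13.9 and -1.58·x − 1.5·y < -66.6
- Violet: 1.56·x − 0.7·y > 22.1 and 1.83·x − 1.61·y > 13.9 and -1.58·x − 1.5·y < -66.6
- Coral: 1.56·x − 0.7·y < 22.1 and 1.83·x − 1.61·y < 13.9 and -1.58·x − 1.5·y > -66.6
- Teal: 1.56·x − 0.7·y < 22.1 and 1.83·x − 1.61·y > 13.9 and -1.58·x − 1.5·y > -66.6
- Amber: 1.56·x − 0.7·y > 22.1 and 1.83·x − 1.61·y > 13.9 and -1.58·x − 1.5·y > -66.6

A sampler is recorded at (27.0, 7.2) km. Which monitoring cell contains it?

Amber

1.56·27.0 − 0.7·7.2 = 37.080, which is > 22.1
1.83·27.0 − 1.61·7.2 = 37.818, which is > 13.9
-1.58·27.0 − 1.5·7.2 = -53.460, which is > -66.6
This sign pattern matches Amber.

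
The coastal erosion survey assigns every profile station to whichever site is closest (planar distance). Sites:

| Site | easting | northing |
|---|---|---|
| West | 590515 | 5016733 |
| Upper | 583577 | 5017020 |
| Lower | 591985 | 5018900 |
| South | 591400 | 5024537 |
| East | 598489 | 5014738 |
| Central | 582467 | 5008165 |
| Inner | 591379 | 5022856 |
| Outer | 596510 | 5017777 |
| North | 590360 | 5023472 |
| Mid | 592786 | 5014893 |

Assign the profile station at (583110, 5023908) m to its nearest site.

Squared distances to each site:
West: 106314650.000; Upper: 47662633.000; Lower: 103845689.000; South: 69119741.000; East: 320602541.000; Central: 248255498.000; Inner: 69483065.000; Outer: 217149161.000; North: 52752596.000; Mid: 174895201.000.
Minimum at Upper.

Upper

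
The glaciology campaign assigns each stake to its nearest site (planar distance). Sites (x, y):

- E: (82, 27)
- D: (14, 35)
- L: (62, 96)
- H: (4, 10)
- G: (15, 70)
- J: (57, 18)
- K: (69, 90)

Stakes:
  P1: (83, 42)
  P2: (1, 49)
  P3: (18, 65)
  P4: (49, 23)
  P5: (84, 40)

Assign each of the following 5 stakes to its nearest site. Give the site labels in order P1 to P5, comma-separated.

E, D, G, J, E

P1 → E (d²=226.00)
P2 → D (d²=365.00)
P3 → G (d²=34.00)
P4 → J (d²=89.00)
P5 → E (d²=173.00)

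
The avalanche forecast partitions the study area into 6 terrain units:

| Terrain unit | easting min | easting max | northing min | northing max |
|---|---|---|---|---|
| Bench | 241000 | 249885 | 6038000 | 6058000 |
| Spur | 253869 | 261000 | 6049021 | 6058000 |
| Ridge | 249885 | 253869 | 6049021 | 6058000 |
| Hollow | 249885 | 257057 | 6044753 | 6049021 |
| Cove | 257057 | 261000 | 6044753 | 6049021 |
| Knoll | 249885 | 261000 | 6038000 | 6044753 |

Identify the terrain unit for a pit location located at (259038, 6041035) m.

Knoll

The point has easting = 259038 and northing = 6041035.
Only Knoll satisfies 249885 ≤ easting ≤ 261000 and 6038000 ≤ northing ≤ 6044753.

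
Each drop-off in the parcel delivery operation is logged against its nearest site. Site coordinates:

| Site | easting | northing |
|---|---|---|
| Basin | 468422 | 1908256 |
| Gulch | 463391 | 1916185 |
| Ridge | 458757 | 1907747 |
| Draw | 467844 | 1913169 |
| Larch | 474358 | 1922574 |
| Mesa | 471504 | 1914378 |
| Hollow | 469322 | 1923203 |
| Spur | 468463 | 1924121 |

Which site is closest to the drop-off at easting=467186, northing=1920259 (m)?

Squared distances to each site:
Basin: 145599705.000; Gulch: 30999501.000; Ridge: 227598185.000; Draw: 50701064.000; Larch: 56796809.000; Mesa: 53231285.000; Hollow: 13229632.000; Spur: 16545773.000.
Minimum at Hollow.

Hollow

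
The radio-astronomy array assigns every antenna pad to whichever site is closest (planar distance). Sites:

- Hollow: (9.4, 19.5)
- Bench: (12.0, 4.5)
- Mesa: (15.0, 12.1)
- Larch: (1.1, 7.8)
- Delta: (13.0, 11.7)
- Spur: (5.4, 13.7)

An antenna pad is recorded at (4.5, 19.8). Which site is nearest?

Hollow

Squared distances to each site:
Hollow: 24.100; Bench: 290.340; Mesa: 169.540; Larch: 155.560; Delta: 137.860; Spur: 38.020.
Minimum at Hollow.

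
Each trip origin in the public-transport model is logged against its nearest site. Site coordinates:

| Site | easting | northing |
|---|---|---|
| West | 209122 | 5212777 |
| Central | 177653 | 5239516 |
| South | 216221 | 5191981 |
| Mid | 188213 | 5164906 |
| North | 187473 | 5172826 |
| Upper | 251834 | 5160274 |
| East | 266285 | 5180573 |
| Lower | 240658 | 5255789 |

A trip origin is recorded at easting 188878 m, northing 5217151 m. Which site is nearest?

Squared distances to each site:
West: 428951412.000; Central: 626193850.000; South: 1381168549.000; Mid: 2729982250.000; North: 1966679650.000; Upper: 7198451065.000; East: 7329793733.000; Lower: 4174063444.000.
Minimum at West.

West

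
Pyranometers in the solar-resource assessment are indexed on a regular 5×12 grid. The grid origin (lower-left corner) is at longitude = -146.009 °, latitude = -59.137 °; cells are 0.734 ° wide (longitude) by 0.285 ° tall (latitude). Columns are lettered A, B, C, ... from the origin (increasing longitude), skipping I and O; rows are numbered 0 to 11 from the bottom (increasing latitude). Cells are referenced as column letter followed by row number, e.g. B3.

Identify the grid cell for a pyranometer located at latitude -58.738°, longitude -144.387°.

C1

Column index: ⌊(-144.387 − -146.009) / 0.734⌋ = ⌊2.210⌋ = 2 → column C
Row offset from origin: ⌊(-58.738 − -59.137) / 0.285⌋ = ⌊1.400⌋ = 1 → row 1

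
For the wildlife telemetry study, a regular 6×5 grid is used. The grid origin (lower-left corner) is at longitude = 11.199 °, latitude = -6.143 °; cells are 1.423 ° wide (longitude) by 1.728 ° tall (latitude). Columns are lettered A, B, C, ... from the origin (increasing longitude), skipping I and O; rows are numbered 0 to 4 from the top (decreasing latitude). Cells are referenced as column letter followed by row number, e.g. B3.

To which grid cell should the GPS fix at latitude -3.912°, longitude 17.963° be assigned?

Column index: ⌊(17.963 − 11.199) / 1.423⌋ = ⌊4.753⌋ = 4 → column E
Row offset from origin: ⌊(-3.912 − -6.143) / 1.728⌋ = ⌊1.291⌋ = 1 → row 3 (counted from top)

E3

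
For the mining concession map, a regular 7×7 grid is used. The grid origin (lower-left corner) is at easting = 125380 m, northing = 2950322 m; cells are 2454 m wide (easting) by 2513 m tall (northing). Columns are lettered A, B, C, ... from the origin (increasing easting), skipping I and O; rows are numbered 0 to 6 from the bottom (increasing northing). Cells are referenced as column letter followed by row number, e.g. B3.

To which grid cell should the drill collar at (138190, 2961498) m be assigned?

Column index: ⌊(138190 − 125380) / 2454⌋ = ⌊5.220⌋ = 5 → column F
Row offset from origin: ⌊(2961498 − 2950322) / 2513⌋ = ⌊4.447⌋ = 4 → row 4

F4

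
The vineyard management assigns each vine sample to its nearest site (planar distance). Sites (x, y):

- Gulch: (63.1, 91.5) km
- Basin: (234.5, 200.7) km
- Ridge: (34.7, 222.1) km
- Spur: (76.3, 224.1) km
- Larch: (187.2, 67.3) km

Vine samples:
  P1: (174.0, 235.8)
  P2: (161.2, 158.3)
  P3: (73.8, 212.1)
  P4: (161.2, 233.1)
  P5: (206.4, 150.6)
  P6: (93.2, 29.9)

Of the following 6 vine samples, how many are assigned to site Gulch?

1

P1 → Basin
P2 → Basin
P3 → Spur
P4 → Basin
P5 → Basin
P6 → Gulch
1 of the 6 goes to Gulch.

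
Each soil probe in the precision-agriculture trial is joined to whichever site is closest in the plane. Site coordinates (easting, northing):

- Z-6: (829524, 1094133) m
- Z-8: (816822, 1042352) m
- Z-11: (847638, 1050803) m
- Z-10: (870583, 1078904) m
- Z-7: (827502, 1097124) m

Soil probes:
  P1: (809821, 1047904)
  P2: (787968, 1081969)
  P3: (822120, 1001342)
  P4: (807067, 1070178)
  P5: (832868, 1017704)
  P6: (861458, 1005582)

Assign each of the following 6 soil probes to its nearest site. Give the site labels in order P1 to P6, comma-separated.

P1 → Z-8 (d²=79838705.00)
P2 → Z-7 (d²=1792611181.00)
P3 → Z-8 (d²=1709888904.00)
P4 → Z-8 (d²=869446301.00)
P5 → Z-8 (d²=864998020.00)
P6 → Z-11 (d²=2235931241.00)

Z-8, Z-7, Z-8, Z-8, Z-8, Z-11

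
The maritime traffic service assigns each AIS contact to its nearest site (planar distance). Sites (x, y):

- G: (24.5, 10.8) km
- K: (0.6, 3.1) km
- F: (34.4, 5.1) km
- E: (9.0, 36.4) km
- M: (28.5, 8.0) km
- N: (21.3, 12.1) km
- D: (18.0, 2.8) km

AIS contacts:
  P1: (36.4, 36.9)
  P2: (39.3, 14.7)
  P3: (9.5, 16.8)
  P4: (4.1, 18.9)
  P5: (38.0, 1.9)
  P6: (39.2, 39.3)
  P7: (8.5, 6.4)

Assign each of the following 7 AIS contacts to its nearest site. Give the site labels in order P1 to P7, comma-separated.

E, F, N, K, F, E, K

P1 → E (d²=751.01)
P2 → F (d²=116.17)
P3 → N (d²=161.33)
P4 → K (d²=261.89)
P5 → F (d²=23.20)
P6 → E (d²=920.45)
P7 → K (d²=73.30)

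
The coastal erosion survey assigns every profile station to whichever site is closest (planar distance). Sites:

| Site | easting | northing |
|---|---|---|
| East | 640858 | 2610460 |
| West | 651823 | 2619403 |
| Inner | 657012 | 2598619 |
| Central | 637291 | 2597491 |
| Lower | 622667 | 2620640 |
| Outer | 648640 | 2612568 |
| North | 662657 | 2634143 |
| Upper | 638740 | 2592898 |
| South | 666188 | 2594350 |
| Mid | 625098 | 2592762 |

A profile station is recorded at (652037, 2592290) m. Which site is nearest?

Squared distances to each site:
East: 455118941.000; West: 735160565.000; Inner: 64806866.000; Central: 244494917.000; Lower: 1666319400.000; Outer: 422736893.000; North: 1864458009.000; Upper: 177179873.000; South: 204494401.000; Mid: 725932505.000.
Minimum at Inner.

Inner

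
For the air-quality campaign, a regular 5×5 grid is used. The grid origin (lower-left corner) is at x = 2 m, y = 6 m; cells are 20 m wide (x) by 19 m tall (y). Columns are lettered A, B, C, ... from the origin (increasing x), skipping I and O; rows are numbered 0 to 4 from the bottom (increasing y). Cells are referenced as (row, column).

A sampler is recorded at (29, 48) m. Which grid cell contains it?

Column index: ⌊(29 − 2) / 20⌋ = ⌊1.350⌋ = 1 → column B
Row offset from origin: ⌊(48 − 6) / 19⌋ = ⌊2.211⌋ = 2 → row 2

(2, B)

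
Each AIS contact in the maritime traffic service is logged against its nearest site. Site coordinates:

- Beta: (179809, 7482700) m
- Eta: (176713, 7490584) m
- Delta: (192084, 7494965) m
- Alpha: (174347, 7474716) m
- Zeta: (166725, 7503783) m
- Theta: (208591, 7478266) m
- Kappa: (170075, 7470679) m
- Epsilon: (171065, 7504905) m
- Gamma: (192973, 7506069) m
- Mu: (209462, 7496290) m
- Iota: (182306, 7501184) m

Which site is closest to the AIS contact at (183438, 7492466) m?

Squared distances to each site:
Beta: 108544397.000; Eta: 48767549.000; Delta: 80998317.000; Alpha: 397708781.000; Zeta: 407398858.000; Theta: 834313409.000; Kappa: 653243138.000; Epsilon: 307819850.000; Gamma: 275957834.000; Mu: 691871552.000; Iota: 77284948.000.
Minimum at Eta.

Eta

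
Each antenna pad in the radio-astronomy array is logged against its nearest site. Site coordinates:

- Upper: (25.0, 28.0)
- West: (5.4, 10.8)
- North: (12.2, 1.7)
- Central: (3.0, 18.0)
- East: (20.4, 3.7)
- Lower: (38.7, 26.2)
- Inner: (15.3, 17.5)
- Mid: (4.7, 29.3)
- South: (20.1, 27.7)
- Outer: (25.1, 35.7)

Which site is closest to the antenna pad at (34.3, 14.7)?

Squared distances to each site:
Upper: 263.380; West: 850.420; North: 657.410; Central: 990.580; East: 314.210; Lower: 151.610; Inner: 368.840; Mid: 1089.320; South: 370.640; Outer: 525.640.
Minimum at Lower.

Lower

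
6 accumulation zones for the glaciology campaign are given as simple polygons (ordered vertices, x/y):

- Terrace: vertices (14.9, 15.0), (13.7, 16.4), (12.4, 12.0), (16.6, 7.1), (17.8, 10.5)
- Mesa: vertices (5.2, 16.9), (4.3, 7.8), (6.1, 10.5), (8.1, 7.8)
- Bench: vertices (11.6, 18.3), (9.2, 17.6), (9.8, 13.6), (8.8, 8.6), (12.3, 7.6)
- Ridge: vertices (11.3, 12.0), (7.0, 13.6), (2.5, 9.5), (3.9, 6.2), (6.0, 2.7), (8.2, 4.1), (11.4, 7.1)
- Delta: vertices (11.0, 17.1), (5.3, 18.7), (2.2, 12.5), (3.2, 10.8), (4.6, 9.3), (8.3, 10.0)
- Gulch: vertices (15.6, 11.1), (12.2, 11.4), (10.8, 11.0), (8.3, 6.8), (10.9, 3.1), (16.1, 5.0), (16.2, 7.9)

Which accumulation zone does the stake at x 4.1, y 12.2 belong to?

Cast a ray rightward from (4.1, 12.2). For each polygon, the edges (by vertex number in listed order) whose endpoints lie on opposite sides of y = 12.2, where each meets that height, and whether that is right or left of the point:
Terrace: 2–3 at x≈12.46 (right), 5–1 at x≈16.70 (right) → 2 crossings.
Mesa: 1–2 at x≈4.74 (right), 4–1 at x≈6.70 (right) → 2 crossings.
Bench: 3–4 at x≈9.52 (right), 5–1 at x≈12.00 (right) → 2 crossings.
Ridge: 1–2 at x≈10.76 (right), 2–3 at x≈5.46 (right) → 2 crossings.
Delta: 3–4 at x≈2.38 (left), 6–1 at x≈9.14 (right) → 1 crossing.
Gulch: no edge straddles that height → 0 crossings.
Only Delta has an odd count, so the point is inside Delta.

Delta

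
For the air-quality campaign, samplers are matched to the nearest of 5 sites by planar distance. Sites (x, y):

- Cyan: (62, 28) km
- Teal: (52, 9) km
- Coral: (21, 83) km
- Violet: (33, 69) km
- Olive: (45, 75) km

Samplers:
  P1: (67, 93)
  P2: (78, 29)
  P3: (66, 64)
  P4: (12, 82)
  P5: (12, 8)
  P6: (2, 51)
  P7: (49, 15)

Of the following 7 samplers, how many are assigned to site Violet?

P1 → Olive
P2 → Cyan
P3 → Olive
P4 → Coral
P5 → Teal
P6 → Violet
P7 → Teal
1 of the 7 goes to Violet.

1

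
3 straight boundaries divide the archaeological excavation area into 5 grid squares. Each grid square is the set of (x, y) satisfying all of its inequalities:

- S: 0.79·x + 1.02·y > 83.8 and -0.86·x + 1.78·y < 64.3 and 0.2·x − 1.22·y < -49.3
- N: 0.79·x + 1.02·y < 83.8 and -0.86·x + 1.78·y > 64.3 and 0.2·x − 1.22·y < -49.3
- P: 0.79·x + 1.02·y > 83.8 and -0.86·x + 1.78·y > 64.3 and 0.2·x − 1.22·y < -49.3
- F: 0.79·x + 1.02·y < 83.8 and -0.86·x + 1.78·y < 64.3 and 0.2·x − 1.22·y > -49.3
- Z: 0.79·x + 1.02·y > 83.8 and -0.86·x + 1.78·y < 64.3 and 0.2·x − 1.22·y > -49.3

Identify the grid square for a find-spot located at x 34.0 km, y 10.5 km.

0.79·34.0 + 1.02·10.5 = 37.570, which is < 83.8
-0.86·34.0 + 1.78·10.5 = -10.550, which is < 64.3
0.2·34.0 − 1.22·10.5 = -6.010, which is > -49.3
This sign pattern matches F.

F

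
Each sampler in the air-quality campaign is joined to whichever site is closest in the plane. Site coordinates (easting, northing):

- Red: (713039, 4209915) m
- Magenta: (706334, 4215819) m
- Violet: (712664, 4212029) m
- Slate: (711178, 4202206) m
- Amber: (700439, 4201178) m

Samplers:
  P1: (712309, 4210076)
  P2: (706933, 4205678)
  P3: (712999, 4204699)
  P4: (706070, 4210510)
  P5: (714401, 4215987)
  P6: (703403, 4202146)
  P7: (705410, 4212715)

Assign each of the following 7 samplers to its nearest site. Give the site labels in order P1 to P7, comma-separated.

Red, Slate, Slate, Magenta, Violet, Amber, Magenta

P1 → Red (d²=558821.00)
P2 → Slate (d²=30074809.00)
P3 → Slate (d²=9531090.00)
P4 → Magenta (d²=28255177.00)
P5 → Violet (d²=18682933.00)
P6 → Amber (d²=9722320.00)
P7 → Magenta (d²=10488592.00)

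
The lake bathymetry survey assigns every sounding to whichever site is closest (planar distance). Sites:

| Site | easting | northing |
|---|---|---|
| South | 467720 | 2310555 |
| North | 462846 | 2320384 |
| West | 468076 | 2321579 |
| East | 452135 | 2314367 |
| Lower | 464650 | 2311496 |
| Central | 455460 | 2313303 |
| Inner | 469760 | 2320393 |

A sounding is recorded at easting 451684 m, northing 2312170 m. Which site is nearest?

Squared distances to each site:
South: 259761521.000; North: 192060040.000; West: 357226945.000; East: 5030210.000; Lower: 168571432.000; Central: 15541865.000; Inner: 394359505.000.
Minimum at East.

East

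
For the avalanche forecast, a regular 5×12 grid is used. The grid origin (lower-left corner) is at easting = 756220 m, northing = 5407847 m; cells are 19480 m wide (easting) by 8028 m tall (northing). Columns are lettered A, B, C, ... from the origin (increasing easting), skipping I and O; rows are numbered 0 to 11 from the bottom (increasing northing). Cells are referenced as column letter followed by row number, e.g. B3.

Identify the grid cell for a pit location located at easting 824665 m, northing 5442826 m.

Column index: ⌊(824665 − 756220) / 19480⌋ = ⌊3.514⌋ = 3 → column D
Row offset from origin: ⌊(5442826 − 5407847) / 8028⌋ = ⌊4.357⌋ = 4 → row 4

D4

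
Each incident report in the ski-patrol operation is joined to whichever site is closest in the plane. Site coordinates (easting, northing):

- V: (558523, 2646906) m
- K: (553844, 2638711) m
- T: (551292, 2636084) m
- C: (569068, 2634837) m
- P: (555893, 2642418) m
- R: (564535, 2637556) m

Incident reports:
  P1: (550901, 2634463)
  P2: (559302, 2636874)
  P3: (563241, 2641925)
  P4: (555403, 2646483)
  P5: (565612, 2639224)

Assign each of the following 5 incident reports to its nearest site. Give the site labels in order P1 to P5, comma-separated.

P1 → T (d²=2780522.00)
P2 → R (d²=27849413.00)
P3 → R (d²=20762597.00)
P4 → V (d²=9913329.00)
P5 → R (d²=3942153.00)

T, R, R, V, R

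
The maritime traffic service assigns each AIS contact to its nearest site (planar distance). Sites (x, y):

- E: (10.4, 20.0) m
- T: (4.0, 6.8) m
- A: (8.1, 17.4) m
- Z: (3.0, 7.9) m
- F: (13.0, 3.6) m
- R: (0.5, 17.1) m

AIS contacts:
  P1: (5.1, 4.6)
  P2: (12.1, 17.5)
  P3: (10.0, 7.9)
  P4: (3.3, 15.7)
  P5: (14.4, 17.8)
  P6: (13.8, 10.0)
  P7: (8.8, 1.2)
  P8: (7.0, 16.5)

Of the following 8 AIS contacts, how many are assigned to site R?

1

P1 → T
P2 → E
P3 → F
P4 → R
P5 → E
P6 → F
P7 → F
P8 → A
1 of the 8 goes to R.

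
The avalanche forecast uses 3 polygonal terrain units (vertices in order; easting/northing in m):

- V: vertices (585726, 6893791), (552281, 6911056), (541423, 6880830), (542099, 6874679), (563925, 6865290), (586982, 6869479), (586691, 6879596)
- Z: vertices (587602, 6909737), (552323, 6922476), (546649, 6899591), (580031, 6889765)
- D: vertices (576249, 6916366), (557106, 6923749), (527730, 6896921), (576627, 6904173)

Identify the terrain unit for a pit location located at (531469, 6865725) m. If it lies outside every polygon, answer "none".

Cast a ray rightward from (531469, 6865725). For each polygon, the edges (by vertex number in listed order) whose endpoints lie on opposite sides of northing = 6865725, where each meets that height, and whether that is right or left of the point:
V: 4–5 at easting≈562913.8 (right), 5–6 at easting≈566319.3 (right) → 2 crossings.
Z: no edge straddles that height → 0 crossings.
D: no edge straddles that height → 0 crossings.
All counts are even, so the point lies outside every listed polygon.

none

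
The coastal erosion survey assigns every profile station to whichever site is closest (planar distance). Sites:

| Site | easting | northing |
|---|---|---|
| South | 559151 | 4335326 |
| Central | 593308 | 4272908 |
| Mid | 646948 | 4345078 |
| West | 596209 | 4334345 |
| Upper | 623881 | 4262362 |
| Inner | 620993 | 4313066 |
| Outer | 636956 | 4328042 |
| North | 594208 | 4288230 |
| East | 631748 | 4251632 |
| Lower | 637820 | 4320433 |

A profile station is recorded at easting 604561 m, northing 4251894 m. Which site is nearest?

Upper

Squared distances to each site:
South: 9022966724.000; Central: 568218205.000; Mid: 10479915625.000; West: 6867923305.000; Upper: 482841424.000; Inner: 4012024208.000; Outer: 6847953929.000; North: 1427489505.000; East: 739201613.000; Lower: 5803755602.000.
Minimum at Upper.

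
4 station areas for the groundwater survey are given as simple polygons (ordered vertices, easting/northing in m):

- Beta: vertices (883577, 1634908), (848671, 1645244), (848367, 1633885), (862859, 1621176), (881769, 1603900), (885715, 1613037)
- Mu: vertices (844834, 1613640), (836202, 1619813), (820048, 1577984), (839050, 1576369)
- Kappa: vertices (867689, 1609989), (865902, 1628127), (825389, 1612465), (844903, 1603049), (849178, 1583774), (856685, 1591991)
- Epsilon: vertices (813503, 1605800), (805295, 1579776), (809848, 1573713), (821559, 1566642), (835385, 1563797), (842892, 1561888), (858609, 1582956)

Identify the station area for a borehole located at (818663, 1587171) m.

Epsilon

Cast a ray rightward from (818663, 1587171). For each polygon, the edges (by vertex number in listed order) whose endpoints lie on opposite sides of northing = 1587171, where each meets that height, and whether that is right or left of the point:
Beta: no edge straddles that height → 0 crossings.
Mu: 2–3 at easting≈823595.9 (right), 4–1 at easting≈840726.3 (right) → 2 crossings.
Kappa: 4–5 at easting≈848424.6 (right), 5–6 at easting≈852281.5 (right) → 2 crossings.
Epsilon: 1–2 at easting≈807627.4 (left), 7–1 at easting≈850286.4 (right) → 1 crossing.
Only Epsilon has an odd count, so the point is inside Epsilon.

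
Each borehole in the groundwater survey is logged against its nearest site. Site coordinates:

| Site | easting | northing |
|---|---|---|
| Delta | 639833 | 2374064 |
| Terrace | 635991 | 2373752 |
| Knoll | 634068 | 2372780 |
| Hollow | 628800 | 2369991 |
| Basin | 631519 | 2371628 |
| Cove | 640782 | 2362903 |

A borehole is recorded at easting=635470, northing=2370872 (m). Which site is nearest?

Squared distances to each site:
Delta: 29224633.000; Terrace: 8565841.000; Knoll: 5606068.000; Hollow: 45265061.000; Basin: 16181937.000; Cove: 91722305.000.
Minimum at Knoll.

Knoll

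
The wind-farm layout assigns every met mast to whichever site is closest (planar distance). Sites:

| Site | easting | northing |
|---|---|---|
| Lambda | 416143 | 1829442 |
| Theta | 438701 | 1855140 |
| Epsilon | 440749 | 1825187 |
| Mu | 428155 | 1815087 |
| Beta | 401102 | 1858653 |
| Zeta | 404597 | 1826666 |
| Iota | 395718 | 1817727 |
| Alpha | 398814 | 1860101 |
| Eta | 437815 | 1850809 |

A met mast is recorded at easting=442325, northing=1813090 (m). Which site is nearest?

Epsilon

Squared distances to each site:
Lambda: 952885028.000; Theta: 1781335876.000; Epsilon: 148821185.000; Mu: 204776909.000; Beta: 3775322698.000; Zeta: 1607709760.000; Iota: 2193714218.000; Alpha: 4103241242.000; Eta: 1443063061.000.
Minimum at Epsilon.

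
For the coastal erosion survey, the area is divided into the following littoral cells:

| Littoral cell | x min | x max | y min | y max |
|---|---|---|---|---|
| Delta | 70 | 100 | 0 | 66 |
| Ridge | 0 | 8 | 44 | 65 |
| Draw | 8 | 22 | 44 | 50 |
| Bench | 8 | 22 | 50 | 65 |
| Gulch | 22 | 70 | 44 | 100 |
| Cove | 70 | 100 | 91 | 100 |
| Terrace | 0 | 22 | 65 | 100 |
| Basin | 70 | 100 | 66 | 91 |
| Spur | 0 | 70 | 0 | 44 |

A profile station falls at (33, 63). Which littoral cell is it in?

Gulch

The point has x = 33 and y = 63.
Only Gulch satisfies 22 ≤ x ≤ 70 and 44 ≤ y ≤ 100.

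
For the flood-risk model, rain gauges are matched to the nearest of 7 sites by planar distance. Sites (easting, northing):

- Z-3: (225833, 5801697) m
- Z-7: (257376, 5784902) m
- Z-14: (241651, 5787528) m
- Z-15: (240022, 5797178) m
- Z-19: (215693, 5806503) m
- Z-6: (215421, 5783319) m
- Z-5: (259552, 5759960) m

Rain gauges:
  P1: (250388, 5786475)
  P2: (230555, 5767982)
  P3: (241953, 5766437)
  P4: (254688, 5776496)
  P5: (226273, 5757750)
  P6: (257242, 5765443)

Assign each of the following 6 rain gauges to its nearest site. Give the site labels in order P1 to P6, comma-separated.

P1 → Z-7 (d²=51306473.00)
P2 → Z-6 (d²=464261525.00)
P3 → Z-5 (d²=351676330.00)
P4 → Z-7 (d²=77886180.00)
P5 → Z-6 (d²=771539665.00)
P6 → Z-5 (d²=35399389.00)

Z-7, Z-6, Z-5, Z-7, Z-6, Z-5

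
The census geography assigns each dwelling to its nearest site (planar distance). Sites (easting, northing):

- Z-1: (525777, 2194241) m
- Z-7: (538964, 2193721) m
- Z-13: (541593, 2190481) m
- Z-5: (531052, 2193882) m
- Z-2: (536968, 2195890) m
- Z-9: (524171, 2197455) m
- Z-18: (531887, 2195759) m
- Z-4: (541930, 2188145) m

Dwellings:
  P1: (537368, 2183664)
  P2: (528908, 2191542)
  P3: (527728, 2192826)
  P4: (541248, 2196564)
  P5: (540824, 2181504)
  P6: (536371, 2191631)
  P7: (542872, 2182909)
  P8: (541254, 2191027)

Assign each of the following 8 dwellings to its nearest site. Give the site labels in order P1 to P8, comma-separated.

P1 → Z-4 (d²=40891205.00)
P2 → Z-5 (d²=10072336.00)
P3 → Z-1 (d²=5808626.00)
P4 → Z-7 (d²=13299305.00)
P5 → Z-4 (d²=45326117.00)
P6 → Z-7 (d²=11091749.00)
P7 → Z-4 (d²=28303060.00)
P8 → Z-13 (d²=413037.00)

Z-4, Z-5, Z-1, Z-7, Z-4, Z-7, Z-4, Z-13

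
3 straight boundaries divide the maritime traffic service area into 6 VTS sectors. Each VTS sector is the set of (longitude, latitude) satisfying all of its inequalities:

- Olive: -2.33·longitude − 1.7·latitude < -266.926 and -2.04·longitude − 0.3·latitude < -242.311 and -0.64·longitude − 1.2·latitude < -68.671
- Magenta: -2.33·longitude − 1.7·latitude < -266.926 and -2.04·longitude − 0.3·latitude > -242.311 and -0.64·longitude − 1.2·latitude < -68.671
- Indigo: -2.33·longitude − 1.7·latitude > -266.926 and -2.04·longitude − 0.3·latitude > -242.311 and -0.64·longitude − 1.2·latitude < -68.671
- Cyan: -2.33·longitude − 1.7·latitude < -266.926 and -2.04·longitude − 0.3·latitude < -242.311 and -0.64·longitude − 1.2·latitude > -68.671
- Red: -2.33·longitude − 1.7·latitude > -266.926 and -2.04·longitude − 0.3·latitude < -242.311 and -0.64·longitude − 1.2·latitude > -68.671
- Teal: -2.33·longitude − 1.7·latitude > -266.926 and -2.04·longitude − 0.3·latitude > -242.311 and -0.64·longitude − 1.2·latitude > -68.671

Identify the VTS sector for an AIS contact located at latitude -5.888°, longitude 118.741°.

Indigo

-2.33·118.741 − 1.7·-5.888 = -266.657, which is > -266.926
-2.04·118.741 − 0.3·-5.888 = -240.465, which is > -242.311
-0.64·118.741 − 1.2·-5.888 = -68.929, which is < -68.671
This sign pattern matches Indigo.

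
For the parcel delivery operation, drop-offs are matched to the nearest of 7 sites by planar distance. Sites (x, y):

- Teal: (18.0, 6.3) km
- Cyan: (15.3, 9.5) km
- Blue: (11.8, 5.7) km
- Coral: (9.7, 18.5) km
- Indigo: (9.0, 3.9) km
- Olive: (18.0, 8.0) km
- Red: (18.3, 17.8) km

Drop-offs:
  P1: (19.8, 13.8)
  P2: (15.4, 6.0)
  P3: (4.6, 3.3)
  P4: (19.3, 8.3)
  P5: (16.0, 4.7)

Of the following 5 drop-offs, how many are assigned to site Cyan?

P1 → Red
P2 → Teal
P3 → Indigo
P4 → Olive
P5 → Teal
0 of the 5 go to Cyan.

0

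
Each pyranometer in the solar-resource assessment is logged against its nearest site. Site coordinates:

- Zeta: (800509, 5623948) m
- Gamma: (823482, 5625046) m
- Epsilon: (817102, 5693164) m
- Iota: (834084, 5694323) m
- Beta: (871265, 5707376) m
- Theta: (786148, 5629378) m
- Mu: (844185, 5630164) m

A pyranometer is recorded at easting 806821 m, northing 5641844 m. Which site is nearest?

Squared distances to each site:
Zeta: 360108160.000; Gamma: 559761725.000; Epsilon: 2739441361.000; Iota: 3497316610.000; Beta: 8447472160.000; Theta: 582774085.000; Mu: 1532490896.000.
Minimum at Zeta.

Zeta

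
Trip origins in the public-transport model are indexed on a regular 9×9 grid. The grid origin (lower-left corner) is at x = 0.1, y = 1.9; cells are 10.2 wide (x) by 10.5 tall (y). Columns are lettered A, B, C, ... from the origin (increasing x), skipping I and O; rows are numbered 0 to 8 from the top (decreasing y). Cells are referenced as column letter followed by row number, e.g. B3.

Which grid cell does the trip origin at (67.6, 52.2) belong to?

Column index: ⌊(67.6 − 0.1) / 10.2⌋ = ⌊6.618⌋ = 6 → column G
Row offset from origin: ⌊(52.2 − 1.9) / 10.5⌋ = ⌊4.790⌋ = 4 → row 4 (counted from top)

G4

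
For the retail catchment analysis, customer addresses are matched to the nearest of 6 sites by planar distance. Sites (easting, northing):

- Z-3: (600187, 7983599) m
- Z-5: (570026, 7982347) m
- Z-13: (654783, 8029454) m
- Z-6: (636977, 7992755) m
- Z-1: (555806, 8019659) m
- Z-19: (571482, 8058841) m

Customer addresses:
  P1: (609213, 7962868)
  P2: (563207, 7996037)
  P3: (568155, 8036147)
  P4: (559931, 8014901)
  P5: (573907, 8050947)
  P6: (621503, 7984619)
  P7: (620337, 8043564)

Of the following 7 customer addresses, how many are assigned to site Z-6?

P1 → Z-3
P2 → Z-5
P3 → Z-1
P4 → Z-1
P5 → Z-19
P6 → Z-6
P7 → Z-13
1 of the 7 goes to Z-6.

1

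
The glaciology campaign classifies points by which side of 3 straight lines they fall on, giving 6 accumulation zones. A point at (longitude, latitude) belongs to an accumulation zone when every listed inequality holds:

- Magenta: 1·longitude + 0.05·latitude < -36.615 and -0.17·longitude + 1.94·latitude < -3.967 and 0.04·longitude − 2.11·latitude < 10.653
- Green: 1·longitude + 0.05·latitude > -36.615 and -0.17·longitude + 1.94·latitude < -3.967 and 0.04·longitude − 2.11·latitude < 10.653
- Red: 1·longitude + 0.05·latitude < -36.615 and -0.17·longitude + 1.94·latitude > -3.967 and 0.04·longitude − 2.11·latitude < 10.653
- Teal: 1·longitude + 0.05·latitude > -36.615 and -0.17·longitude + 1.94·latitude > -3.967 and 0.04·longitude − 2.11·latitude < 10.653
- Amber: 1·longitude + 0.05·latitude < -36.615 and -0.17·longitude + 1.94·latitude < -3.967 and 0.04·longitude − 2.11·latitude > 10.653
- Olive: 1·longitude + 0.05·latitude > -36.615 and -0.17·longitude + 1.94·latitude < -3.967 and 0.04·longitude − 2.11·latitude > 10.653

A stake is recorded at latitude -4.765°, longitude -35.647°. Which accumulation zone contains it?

Teal

1·-35.647 + 0.05·-4.765 = -35.885, which is > -36.615
-0.17·-35.647 + 1.94·-4.765 = -3.184, which is > -3.967
0.04·-35.647 − 2.11·-4.765 = 8.628, which is < 10.653
This sign pattern matches Teal.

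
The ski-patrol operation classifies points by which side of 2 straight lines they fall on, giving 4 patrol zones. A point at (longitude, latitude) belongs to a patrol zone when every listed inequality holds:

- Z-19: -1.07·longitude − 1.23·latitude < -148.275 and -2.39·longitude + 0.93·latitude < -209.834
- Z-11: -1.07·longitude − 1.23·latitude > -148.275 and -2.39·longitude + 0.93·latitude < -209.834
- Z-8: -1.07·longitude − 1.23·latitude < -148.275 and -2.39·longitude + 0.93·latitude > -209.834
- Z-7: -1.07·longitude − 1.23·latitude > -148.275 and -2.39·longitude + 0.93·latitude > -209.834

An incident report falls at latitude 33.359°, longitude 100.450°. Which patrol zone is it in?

Z-8

-1.07·100.450 − 1.23·33.359 = -148.513, which is < -148.275
-2.39·100.450 + 0.93·33.359 = -209.052, which is > -209.834
This sign pattern matches Z-8.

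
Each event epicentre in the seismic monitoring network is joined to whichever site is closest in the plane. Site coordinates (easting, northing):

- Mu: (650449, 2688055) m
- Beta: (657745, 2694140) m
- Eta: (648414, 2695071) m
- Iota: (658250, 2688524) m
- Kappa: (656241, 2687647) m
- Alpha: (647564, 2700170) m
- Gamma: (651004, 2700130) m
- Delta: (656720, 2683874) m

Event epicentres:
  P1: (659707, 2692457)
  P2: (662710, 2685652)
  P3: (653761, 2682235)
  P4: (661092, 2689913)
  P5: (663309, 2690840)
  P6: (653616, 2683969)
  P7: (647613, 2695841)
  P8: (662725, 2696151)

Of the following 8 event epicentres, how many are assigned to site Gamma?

0

P1 → Beta
P2 → Iota
P3 → Delta
P4 → Iota
P5 → Iota
P6 → Delta
P7 → Eta
P8 → Beta
0 of the 8 go to Gamma.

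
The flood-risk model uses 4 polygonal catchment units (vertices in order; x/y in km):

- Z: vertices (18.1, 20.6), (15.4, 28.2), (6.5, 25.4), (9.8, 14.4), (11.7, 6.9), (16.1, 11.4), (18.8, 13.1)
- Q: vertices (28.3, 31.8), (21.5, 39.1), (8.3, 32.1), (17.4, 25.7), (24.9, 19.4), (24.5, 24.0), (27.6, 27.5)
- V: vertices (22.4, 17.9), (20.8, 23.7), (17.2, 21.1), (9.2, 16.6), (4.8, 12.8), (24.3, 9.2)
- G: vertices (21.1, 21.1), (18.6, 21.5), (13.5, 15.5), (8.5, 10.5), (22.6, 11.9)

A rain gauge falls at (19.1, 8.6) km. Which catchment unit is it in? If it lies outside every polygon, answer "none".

Cast a ray rightward from (19.1, 8.6). For each polygon, the edges (by vertex number in listed order) whose endpoints lie on opposite sides of y = 8.6, where each meets that height, and whether that is right or left of the point:
Z: 4–5 at x≈11.27 (left), 5–6 at x≈13.36 (left) → 0 crossings.
Q: no edge straddles that height → 0 crossings.
V: no edge straddles that height → 0 crossings.
G: no edge straddles that height → 0 crossings.
All counts are even, so the point lies outside every listed polygon.

none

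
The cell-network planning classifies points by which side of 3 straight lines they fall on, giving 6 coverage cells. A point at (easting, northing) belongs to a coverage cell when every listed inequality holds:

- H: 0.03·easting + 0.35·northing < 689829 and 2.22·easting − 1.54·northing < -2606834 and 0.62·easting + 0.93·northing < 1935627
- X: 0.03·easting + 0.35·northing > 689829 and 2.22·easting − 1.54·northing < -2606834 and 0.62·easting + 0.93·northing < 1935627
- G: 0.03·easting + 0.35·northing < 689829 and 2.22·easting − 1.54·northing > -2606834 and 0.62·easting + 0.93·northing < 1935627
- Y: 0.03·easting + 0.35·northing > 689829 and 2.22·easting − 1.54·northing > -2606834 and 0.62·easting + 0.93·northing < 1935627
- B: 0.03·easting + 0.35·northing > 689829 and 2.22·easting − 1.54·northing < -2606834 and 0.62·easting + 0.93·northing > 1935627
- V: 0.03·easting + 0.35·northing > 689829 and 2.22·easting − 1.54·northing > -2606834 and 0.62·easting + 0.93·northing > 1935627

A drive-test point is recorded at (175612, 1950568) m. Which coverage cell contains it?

H

0.03·175612 + 0.35·1950568 = 687967.160, which is < 689829
2.22·175612 − 1.54·1950568 = -2614016.080, which is < -2606834
0.62·175612 + 0.93·1950568 = 1922907.680, which is < 1935627
This sign pattern matches H.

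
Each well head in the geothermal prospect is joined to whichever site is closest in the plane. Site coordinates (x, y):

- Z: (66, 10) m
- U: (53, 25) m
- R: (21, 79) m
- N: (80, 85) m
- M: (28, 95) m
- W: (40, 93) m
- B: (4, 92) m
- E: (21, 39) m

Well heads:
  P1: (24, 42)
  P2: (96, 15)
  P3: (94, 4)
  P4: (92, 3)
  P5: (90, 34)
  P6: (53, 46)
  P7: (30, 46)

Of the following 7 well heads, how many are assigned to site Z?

P1 → E
P2 → Z
P3 → Z
P4 → Z
P5 → Z
P6 → U
P7 → E
4 of the 7 go to Z.

4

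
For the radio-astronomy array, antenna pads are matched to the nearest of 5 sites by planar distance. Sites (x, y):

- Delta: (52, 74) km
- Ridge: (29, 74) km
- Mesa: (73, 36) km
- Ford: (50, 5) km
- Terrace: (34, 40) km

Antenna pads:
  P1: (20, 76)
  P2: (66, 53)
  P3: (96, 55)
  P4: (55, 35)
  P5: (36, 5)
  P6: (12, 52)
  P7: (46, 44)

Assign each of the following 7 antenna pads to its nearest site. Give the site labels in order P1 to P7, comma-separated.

P1 → Ridge (d²=85.00)
P2 → Mesa (d²=338.00)
P3 → Mesa (d²=890.00)
P4 → Mesa (d²=325.00)
P5 → Ford (d²=196.00)
P6 → Terrace (d²=628.00)
P7 → Terrace (d²=160.00)

Ridge, Mesa, Mesa, Mesa, Ford, Terrace, Terrace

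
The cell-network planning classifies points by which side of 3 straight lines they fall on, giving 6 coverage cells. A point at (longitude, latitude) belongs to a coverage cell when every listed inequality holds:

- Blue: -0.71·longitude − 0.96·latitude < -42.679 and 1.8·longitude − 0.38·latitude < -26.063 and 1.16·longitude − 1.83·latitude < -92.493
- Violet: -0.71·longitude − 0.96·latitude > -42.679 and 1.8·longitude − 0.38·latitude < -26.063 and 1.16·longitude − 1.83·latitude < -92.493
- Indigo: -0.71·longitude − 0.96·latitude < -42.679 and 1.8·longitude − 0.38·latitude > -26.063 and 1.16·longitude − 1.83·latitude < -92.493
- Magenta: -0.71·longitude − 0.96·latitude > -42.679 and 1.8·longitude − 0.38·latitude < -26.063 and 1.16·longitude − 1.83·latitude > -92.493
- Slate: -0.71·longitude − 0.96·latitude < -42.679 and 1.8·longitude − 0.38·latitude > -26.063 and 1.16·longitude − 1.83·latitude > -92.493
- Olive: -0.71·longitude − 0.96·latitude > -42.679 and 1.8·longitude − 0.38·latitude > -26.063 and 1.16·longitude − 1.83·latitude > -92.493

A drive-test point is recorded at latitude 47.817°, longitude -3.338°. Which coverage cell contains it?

Slate

-0.71·-3.338 − 0.96·47.817 = -43.534, which is < -42.679
1.8·-3.338 − 0.38·47.817 = -24.179, which is > -26.063
1.16·-3.338 − 1.83·47.817 = -91.377, which is > -92.493
This sign pattern matches Slate.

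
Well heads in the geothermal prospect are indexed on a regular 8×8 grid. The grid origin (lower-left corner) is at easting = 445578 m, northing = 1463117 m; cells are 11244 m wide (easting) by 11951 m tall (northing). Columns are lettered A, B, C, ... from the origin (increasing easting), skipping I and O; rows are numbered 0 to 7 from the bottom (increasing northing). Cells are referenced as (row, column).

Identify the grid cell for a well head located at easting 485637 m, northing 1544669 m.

Column index: ⌊(485637 − 445578) / 11244⌋ = ⌊3.563⌋ = 3 → column D
Row offset from origin: ⌊(1544669 − 1463117) / 11951⌋ = ⌊6.824⌋ = 6 → row 6

(6, D)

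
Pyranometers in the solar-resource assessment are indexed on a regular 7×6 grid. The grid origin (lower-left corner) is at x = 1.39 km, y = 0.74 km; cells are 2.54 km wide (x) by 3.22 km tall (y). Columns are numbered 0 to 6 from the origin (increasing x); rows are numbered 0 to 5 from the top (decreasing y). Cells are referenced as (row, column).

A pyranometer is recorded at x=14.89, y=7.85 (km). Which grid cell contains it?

(3, 5)

Column index: ⌊(14.89 − 1.39) / 2.54⌋ = ⌊5.315⌋ = 5
Row offset from origin: ⌊(7.85 − 0.74) / 3.22⌋ = ⌊2.208⌋ = 2 → row 3 (counted from top)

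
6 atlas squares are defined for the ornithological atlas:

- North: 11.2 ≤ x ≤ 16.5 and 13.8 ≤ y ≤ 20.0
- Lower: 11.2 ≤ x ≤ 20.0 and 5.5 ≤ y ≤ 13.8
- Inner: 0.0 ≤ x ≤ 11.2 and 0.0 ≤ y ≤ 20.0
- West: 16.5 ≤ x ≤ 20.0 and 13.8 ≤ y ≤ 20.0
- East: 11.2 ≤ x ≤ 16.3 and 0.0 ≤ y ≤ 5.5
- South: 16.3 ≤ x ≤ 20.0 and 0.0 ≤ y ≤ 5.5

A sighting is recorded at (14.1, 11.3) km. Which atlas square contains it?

Lower

The point has x = 14.1 and y = 11.3.
Only Lower satisfies 11.2 ≤ x ≤ 20.0 and 5.5 ≤ y ≤ 13.8.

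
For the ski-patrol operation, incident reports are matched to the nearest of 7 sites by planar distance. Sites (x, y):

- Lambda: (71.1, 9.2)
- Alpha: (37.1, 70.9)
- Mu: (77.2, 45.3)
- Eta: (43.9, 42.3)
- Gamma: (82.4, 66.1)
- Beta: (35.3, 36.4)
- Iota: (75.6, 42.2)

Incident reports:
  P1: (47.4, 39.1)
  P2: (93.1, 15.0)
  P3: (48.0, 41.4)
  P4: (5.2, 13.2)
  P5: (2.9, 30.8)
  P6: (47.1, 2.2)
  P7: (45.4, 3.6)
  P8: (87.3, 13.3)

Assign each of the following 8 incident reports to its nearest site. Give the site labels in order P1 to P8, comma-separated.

Eta, Lambda, Eta, Beta, Beta, Lambda, Lambda, Lambda

P1 → Eta (d²=22.49)
P2 → Lambda (d²=517.64)
P3 → Eta (d²=17.62)
P4 → Beta (d²=1444.25)
P5 → Beta (d²=1081.12)
P6 → Lambda (d²=625.00)
P7 → Lambda (d²=691.85)
P8 → Lambda (d²=279.25)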